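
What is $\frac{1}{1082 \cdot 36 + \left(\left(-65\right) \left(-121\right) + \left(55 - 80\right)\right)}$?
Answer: $\frac{1}{46792} \approx 2.1371 \cdot 10^{-5}$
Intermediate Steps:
$\frac{1}{1082 \cdot 36 + \left(\left(-65\right) \left(-121\right) + \left(55 - 80\right)\right)} = \frac{1}{38952 + \left(7865 + \left(55 - 80\right)\right)} = \frac{1}{38952 + \left(7865 - 25\right)} = \frac{1}{38952 + 7840} = \frac{1}{46792}$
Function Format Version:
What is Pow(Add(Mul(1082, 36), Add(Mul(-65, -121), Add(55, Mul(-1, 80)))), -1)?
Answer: Rational(1, 46792) ≈ 2.1371e-5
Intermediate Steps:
Pow(Add(Mul(1082, 36), Add(Mul(-65, -121), Add(55, Mul(-1, 80)))), -1) = Pow(Add(38952, Add(7865, Add(55, -80))), -1) = Pow(Add(38952, Add(7865, -25)), -1) = Pow(Add(38952, 7840), -1) = Pow(46792, -1) = Rational(1, 46792)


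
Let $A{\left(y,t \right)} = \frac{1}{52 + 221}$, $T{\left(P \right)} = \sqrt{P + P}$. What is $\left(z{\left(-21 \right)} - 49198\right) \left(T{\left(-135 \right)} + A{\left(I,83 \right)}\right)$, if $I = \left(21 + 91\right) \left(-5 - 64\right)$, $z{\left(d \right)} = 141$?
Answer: $- \frac{49057}{273} - 147171 i \sqrt{30} \approx -179.7 - 8.0609 \cdot 10^{5} i$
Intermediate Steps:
$T{\left(P \right)} = \sqrt{2} \sqrt{P}$ ($T{\left(P \right)} = \sqrt{2 P} = \sqrt{2} \sqrt{P}$)
$I = -7728$ ($I = 112 \left(-69\right) = -7728$)
$A{\left(y,t \right)} = \frac{1}{273}$
$\left(z{\left(-21 \right)} - 49198\right) \left(T{\left(-135 \right)} + A{\left(I,83 \right)}\right) = \left(141 - 49198\right) \left(\sqrt{2} \sqrt{-135} + \frac{1}{273}\right) = - 49057 \left(\sqrt{2} \cdot 3 i \sqrt{15} + \frac{1}{273}\right) = - 49057 \left(3 i \sqrt{30} + \frac{1}{273}\right) = - 49057 \left(\frac{1}{273} + 3 i \sqrt{30}\right) = - \frac{49057}{273} - 147171 i \sqrt{30}$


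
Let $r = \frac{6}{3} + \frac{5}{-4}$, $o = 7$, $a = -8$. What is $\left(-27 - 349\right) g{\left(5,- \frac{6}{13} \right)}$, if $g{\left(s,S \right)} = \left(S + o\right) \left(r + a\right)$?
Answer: $\frac{231710}{13} \approx 17824.0$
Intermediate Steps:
$r = \frac{3}{4}$ ($r = 6 \cdot \frac{1}{3} + 5 \left(- \frac{1}{4}\right) = 2 - \frac{5}{4} = \frac{3}{4} \approx 0.75$)
$g{\left(s,S \right)} = - \frac{203}{4} - \frac{29 S}{4}$ ($g{\left(s,S \right)} = \left(S + 7\right) \left(\frac{3}{4} - 8\right) = \left(7 + S\right) \left(- \frac{29}{4}\right) = - \frac{203}{4} - \frac{29 S}{4}$)
$\left(-27 - 349\right) g{\left(5,- \frac{6}{13} \right)} = \left(-27 - 349\right) \left(- \frac{203}{4} - \frac{29 \left(- \frac{6}{13}\right)}{4}\right) = - 376 \left(- \frac{203}{4} - \frac{29 \left(\left(-6\right) \frac{1}{13}\right)}{4}\right) = - 376 \left(- \frac{203}{4} - - \frac{87}{26}\right) = - 376 \left(- \frac{203}{4} + \frac{87}{26}\right) = \left(-376\right) \left(- \frac{2465}{52}\right) = \frac{231710}{13}$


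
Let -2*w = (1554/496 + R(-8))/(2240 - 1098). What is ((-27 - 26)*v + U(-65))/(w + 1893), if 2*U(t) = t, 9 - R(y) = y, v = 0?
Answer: -18409040/1072250783 ≈ -0.017169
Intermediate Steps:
R(y) = 9 - y
U(t) = t/2
w = -4993/566432 (w = -(1554/496 + (9 - 1*(-8)))/(2*(2240 - 1098)) = -(1554*(1/496) + (9 + 8))/(2*1142) = -(777/248 + 17)/(2*1142) = -4993/(496*1142) = -½*4993/283216 = -4993/566432 ≈ -0.0088148)
((-27 - 26)*v + U(-65))/(w + 1893) = ((-27 - 26)*0 + (½)*(-65))/(-4993/566432 + 1893) = (-53*0 - 65/2)/(1072250783/566432) = (0 - 65/2)*(566432/1072250783) = -65/2*566432/1072250783 = -18409040/1072250783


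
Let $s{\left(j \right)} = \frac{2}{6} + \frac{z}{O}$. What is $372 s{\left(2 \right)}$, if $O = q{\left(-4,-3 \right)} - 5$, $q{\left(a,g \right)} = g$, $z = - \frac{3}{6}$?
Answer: $\frac{589}{4} \approx 147.25$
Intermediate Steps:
$z = - \frac{1}{2}$ ($z = \left(-3\right) \frac{1}{6} = - \frac{1}{2} \approx -0.5$)
$O = -8$ ($O = -3 - 5 = -8$)
$s{\left(j \right)} = \frac{19}{48}$ ($s{\left(j \right)} = \frac{2}{6} - \frac{1}{2 \left(-8\right)} = 2 \cdot \frac{1}{6} - - \frac{1}{16} = \frac{1}{3} + \frac{1}{16} = \frac{19}{48}$)
$372 s{\left(2 \right)} = 372 \cdot \frac{19}{48} = \frac{589}{4}$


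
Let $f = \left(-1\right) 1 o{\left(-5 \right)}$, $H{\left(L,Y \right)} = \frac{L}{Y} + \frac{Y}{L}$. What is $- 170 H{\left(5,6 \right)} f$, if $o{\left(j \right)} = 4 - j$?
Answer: $3111$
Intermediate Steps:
$f = -9$ ($f = \left(-1\right) 1 \left(4 - -5\right) = - (4 + 5) = \left(-1\right) 9 = -9$)
$- 170 H{\left(5,6 \right)} f = - 170 \left(\frac{5}{6} + \frac{6}{5}\right) \left(-9\right) = \left(-170\right) \frac{61}{30} \left(-9\right) = \left(- \frac{1037}{3}\right) \left(-9\right) = 3111$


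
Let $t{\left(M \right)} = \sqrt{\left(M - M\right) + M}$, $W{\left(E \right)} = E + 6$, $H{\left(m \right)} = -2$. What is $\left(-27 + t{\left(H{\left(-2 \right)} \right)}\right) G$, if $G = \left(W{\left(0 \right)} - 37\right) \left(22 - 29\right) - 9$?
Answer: $-5616 + 208 i \sqrt{2} \approx -5616.0 + 294.16 i$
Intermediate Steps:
$W{\left(E \right)} = 6 + E$
$t{\left(M \right)} = \sqrt{M}$ ($t{\left(M \right)} = \sqrt{0 + M} = \sqrt{M}$)
$G = 208$ ($G = \left(\left(6 + 0\right) - 37\right) \left(22 - 29\right) - 9 = \left(6 - 37\right) \left(-7\right) - 9 = \left(-31\right) \left(-7\right) - 9 = 217 - 9 = 208$)
$\left(-27 + t{\left(H{\left(-2 \right)} \right)}\right) G = \left(-27 + \sqrt{-2}\right) 208 = \left(-27 + i \sqrt{2}\right) 208 = -5616 + 208 i \sqrt{2}$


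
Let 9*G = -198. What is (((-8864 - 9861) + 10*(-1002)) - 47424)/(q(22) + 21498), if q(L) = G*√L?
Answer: -818740581/231076678 - 837859*√22/231076678 ≈ -3.5602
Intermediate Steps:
G = -22 (G = (⅑)*(-198) = -22)
q(L) = -22*√L
(((-8864 - 9861) + 10*(-1002)) - 47424)/(q(22) + 21498) = (((-8864 - 9861) + 10*(-1002)) - 47424)/(-22*√22 + 21498) = ((-18725 - 10020) - 47424)/(21498 - 22*√22) = (-28745 - 47424)/(21498 - 22*√22) = -76169/(21498 - 22*√22)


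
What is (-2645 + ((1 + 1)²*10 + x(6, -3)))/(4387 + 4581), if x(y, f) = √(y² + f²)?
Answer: -2605/8968 + 3*√5/8968 ≈ -0.28973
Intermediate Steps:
x(y, f) = √(f² + y²)
(-2645 + ((1 + 1)²*10 + x(6, -3)))/(4387 + 4581) = (-2645 + ((1 + 1)²*10 + √((-3)² + 6²)))/(4387 + 4581) = (-2645 + (2²*10 + √(9 + 36)))/8968 = (-2645 + (4*10 + √45))*(1/8968) = (-2645 + (40 + 3*√5))*(1/8968) = (-2605 + 3*√5)*(1/8968) = -2605/8968 + 3*√5/8968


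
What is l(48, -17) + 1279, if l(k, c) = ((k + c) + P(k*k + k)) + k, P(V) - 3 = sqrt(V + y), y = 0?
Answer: 1361 + 28*sqrt(3) ≈ 1409.5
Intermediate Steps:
P(V) = 3 + sqrt(V) (P(V) = 3 + sqrt(V + 0) = 3 + sqrt(V))
l(k, c) = 3 + c + sqrt(k + k**2) + 2*k (l(k, c) = ((k + c) + (3 + sqrt(k*k + k))) + k = ((c + k) + (3 + sqrt(k**2 + k))) + k = ((c + k) + (3 + sqrt(k + k**2))) + k = (3 + c + k + sqrt(k + k**2)) + k = 3 + c + sqrt(k + k**2) + 2*k)
l(48, -17) + 1279 = (3 - 17 + sqrt(48*(1 + 48)) + 2*48) + 1279 = (3 - 17 + sqrt(48*49) + 96) + 1279 = (3 - 17 + sqrt(2352) + 96) + 1279 = (3 - 17 + 28*sqrt(3) + 96) + 1279 = (82 + 28*sqrt(3)) + 1279 = 1361 + 28*sqrt(3)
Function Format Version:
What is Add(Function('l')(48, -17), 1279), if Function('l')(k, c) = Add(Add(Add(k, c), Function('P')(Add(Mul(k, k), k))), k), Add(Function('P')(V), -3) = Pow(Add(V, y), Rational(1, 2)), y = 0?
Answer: Add(1361, Mul(28, Pow(3, Rational(1, 2)))) ≈ 1409.5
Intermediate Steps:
Function('P')(V) = Add(3, Pow(V, Rational(1, 2))) (Function('P')(V) = Add(3, Pow(Add(V, 0), Rational(1, 2))) = Add(3, Pow(V, Rational(1, 2))))
Function('l')(k, c) = Add(3, c, Pow(Add(k, Pow(k, 2)), Rational(1, 2)), Mul(2, k)) (Function('l')(k, c) = Add(Add(Add(k, c), Add(3, Pow(Add(Mul(k, k), k), Rational(1, 2)))), k) = Add(Add(Add(c, k), Add(3, Pow(Add(Pow(k, 2), k), Rational(1, 2)))), k) = Add(Add(Add(c, k), Add(3, Pow(Add(k, Pow(k, 2)), Rational(1, 2)))), k) = Add(Add(3, c, k, Pow(Add(k, Pow(k, 2)), Rational(1, 2))), k) = Add(3, c, Pow(Add(k, Pow(k, 2)), Rational(1, 2)), Mul(2, k)))
Add(Function('l')(48, -17), 1279) = Add(Add(3, -17, Pow(Mul(48, Add(1, 48)), Rational(1, 2)), Mul(2, 48)), 1279) = Add(Add(3, -17, Pow(Mul(48, 49), Rational(1, 2)), 96), 1279) = Add(Add(3, -17, Pow(2352, Rational(1, 2)), 96), 1279) = Add(Add(3, -17, Mul(28, Pow(3, Rational(1, 2))), 96), 1279) = Add(Add(82, Mul(28, Pow(3, Rational(1, 2)))), 1279) = Add(1361, Mul(28, Pow(3, Rational(1, 2))))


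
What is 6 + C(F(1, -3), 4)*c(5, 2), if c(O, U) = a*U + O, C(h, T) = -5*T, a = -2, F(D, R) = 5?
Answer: -14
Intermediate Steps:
c(O, U) = O - 2*U (c(O, U) = -2*U + O = O - 2*U)
6 + C(F(1, -3), 4)*c(5, 2) = 6 + (-5*4)*(5 - 2*2) = 6 - 20*(5 - 4) = 6 - 20*1 = 6 - 20 = -14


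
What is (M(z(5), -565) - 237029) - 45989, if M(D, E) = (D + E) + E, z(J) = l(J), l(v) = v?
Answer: -284143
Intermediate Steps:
z(J) = J
M(D, E) = D + 2*E
(M(z(5), -565) - 237029) - 45989 = ((5 + 2*(-565)) - 237029) - 45989 = ((5 - 1130) - 237029) - 45989 = (-1125 - 237029) - 45989 = -238154 - 45989 = -284143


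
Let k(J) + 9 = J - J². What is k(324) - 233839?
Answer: -338500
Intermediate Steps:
k(J) = -9 + J - J² (k(J) = -9 + (J - J²) = -9 + J - J²)
k(324) - 233839 = (-9 + 324 - 1*324²) - 233839 = (-9 + 324 - 1*104976) - 233839 = (-9 + 324 - 104976) - 233839 = -104661 - 233839 = -338500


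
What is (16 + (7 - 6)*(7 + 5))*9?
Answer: 252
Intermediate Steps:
(16 + (7 - 6)*(7 + 5))*9 = (16 + 1*12)*9 = (16 + 12)*9 = 28*9 = 252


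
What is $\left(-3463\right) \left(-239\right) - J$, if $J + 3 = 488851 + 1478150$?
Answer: $-1139341$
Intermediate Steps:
$J = 1966998$ ($J = -3 + \left(488851 + 1478150\right) = -3 + 1967001 = 1966998$)
$\left(-3463\right) \left(-239\right) - J = \left(-3463\right) \left(-239\right) - 1966998 = 827657 - 1966998 = -1139341$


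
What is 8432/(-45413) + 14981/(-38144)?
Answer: -1001962361/1732233472 ≈ -0.57842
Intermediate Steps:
8432/(-45413) + 14981/(-38144) = 8432*(-1/45413) + 14981*(-1/38144) = -8432/45413 - 14981/38144 = -1001962361/1732233472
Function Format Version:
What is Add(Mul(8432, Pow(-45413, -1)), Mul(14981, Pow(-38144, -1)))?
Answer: Rational(-1001962361, 1732233472) ≈ -0.57842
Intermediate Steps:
Add(Mul(8432, Pow(-45413, -1)), Mul(14981, Pow(-38144, -1))) = Add(Mul(8432, Rational(-1, 45413)), Mul(14981, Rational(-1, 38144))) = Add(Rational(-8432, 45413), Rational(-14981, 38144)) = Rational(-1001962361, 1732233472)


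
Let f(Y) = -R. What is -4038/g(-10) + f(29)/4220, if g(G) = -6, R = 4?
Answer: 710014/1055 ≈ 673.00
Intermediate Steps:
f(Y) = -4 (f(Y) = -1*4 = -4)
-4038/g(-10) + f(29)/4220 = -4038/(-6) - 4/4220 = -4038*(-⅙) - 4*1/4220 = 673 - 1/1055 = 710014/1055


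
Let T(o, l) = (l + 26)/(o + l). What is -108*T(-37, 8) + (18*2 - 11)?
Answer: 4397/29 ≈ 151.62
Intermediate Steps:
T(o, l) = (26 + l)/(l + o)
-108*T(-37, 8) + (18*2 - 11) = -108*(26 + 8)/(8 - 37) + (18*2 - 11) = -108*34/(-29) + (36 - 11) = -(-108)*34/29 + 25 = -108*(-34/29) + 25 = 3672/29 + 25 = 4397/29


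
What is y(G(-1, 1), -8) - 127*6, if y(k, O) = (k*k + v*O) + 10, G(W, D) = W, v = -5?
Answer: -711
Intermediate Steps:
y(k, O) = 10 + k**2 - 5*O (y(k, O) = (k*k - 5*O) + 10 = (k**2 - 5*O) + 10 = 10 + k**2 - 5*O)
y(G(-1, 1), -8) - 127*6 = (10 + (-1)**2 - 5*(-8)) - 127*6 = (10 + 1 + 40) - 762 = 51 - 762 = -711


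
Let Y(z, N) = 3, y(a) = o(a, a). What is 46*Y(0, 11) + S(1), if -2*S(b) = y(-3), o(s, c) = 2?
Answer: 137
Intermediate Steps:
y(a) = 2
S(b) = -1 (S(b) = -1/2*2 = -1)
46*Y(0, 11) + S(1) = 46*3 - 1 = 138 - 1 = 137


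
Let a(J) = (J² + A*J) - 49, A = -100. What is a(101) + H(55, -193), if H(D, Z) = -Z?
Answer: 245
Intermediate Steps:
a(J) = -49 + J² - 100*J (a(J) = (J² - 100*J) - 49 = -49 + J² - 100*J)
a(101) + H(55, -193) = (-49 + 101² - 100*101) - 1*(-193) = (-49 + 10201 - 10100) + 193 = 52 + 193 = 245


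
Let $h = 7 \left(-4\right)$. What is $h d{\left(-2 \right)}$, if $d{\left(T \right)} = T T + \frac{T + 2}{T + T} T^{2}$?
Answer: $-112$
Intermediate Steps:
$d{\left(T \right)} = T^{2} + \frac{T \left(2 + T\right)}{2}$ ($d{\left(T \right)} = T^{2} + \frac{2 + T}{2 T} T^{2} = T^{2} + \frac{T \left(2 + T\right)}{2}$)
$h = -28$
$h d{\left(-2 \right)} = - 28 \cdot \frac{1}{2} \left(-2\right) \left(2 + 3 \left(-2\right)\right) = - 28 \cdot \frac{1}{2} \left(-2\right) \left(2 - 6\right) = - 28 \cdot \frac{1}{2} \left(-2\right) \left(-4\right) = \left(-28\right) 4 = -112$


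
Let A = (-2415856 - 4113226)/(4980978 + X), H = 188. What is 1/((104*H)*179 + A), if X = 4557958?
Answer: 4769468/16692218997603 ≈ 2.8573e-7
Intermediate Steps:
A = -3264541/4769468 (A = (-2415856 - 4113226)/(4980978 + 4557958) = -6529082/9538936 = -6529082*1/9538936 = -3264541/4769468 ≈ -0.68447)
1/((104*H)*179 + A) = 1/((104*188)*179 - 3264541/4769468) = 1/(19552*179 - 3264541/4769468) = 1/(3499808 - 3264541/4769468) = 1/(16692218997603/4769468) = 4769468/16692218997603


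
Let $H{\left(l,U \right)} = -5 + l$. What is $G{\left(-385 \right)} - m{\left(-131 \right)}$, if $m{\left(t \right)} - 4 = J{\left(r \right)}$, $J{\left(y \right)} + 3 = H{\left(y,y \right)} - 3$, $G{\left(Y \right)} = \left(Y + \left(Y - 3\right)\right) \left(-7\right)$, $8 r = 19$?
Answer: $\frac{43325}{8} \approx 5415.6$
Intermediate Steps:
$r = \frac{19}{8}$ ($r = \frac{1}{8} \cdot 19 = \frac{19}{8} \approx 2.375$)
$G{\left(Y \right)} = 21 - 14 Y$ ($G{\left(Y \right)} = \left(Y + \left(Y - 3\right)\right) \left(-7\right) = \left(Y + \left(-3 + Y\right)\right) \left(-7\right) = \left(-3 + 2 Y\right) \left(-7\right) = 21 - 14 Y$)
$J{\left(y \right)} = -11 + y$ ($J{\left(y \right)} = -3 + \left(\left(-5 + y\right) - 3\right) = -3 + \left(-8 + y\right) = -11 + y$)
$m{\left(t \right)} = - \frac{37}{8}$ ($m{\left(t \right)} = 4 + \left(-11 + \frac{19}{8}\right) = 4 - \frac{69}{8} = - \frac{37}{8}$)
$G{\left(-385 \right)} - m{\left(-131 \right)} = \left(21 - -5390\right) - - \frac{37}{8} = \left(21 + 5390\right) + \frac{37}{8} = 5411 + \frac{37}{8} = \frac{43325}{8}$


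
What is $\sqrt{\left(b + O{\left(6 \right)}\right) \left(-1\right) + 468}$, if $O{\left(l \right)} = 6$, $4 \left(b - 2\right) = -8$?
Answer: $\sqrt{462} \approx 21.494$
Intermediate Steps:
$b = 0$ ($b = 2 + \frac{1}{4} \left(-8\right) = 2 - 2 = 0$)
$\sqrt{\left(b + O{\left(6 \right)}\right) \left(-1\right) + 468} = \sqrt{\left(0 + 6\right) \left(-1\right) + 468} = \sqrt{6 \left(-1\right) + 468} = \sqrt{-6 + 468} = \sqrt{462}$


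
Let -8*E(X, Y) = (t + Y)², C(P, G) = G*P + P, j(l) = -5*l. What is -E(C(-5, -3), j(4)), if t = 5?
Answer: 225/8 ≈ 28.125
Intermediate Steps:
C(P, G) = P + G*P
E(X, Y) = -(5 + Y)²/8
-E(C(-5, -3), j(4)) = -(-1)*(5 - 5*4)²/8 = -(-1)*(5 - 20)²/8 = -(-1)*(-15)²/8 = -(-1)*225/8 = -1*(-225/8) = 225/8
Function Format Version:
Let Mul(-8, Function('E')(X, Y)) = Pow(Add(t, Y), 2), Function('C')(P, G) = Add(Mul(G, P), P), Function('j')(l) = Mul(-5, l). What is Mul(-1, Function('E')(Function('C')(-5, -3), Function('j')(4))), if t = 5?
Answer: Rational(225, 8) ≈ 28.125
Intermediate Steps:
Function('C')(P, G) = Add(P, Mul(G, P))
Function('E')(X, Y) = Mul(Rational(-1, 8), Pow(Add(5, Y), 2))
Mul(-1, Function('E')(Function('C')(-5, -3), Function('j')(4))) = Mul(-1, Mul(Rational(-1, 8), Pow(Add(5, Mul(-5, 4)), 2))) = Mul(-1, Mul(Rational(-1, 8), Pow(Add(5, -20), 2))) = Mul(-1, Mul(Rational(-1, 8), Pow(-15, 2))) = Mul(-1, Mul(Rational(-1, 8), 225)) = Mul(-1, Rational(-225, 8)) = Rational(225, 8)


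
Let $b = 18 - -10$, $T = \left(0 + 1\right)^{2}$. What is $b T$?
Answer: $28$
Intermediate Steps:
$T = 1$ ($T = 1^{2} = 1$)
$b = 28$ ($b = 18 + 10 = 28$)
$b T = 28 \cdot 1 = 28$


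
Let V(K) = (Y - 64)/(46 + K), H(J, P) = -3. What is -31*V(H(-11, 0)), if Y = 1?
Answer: 1953/43 ≈ 45.419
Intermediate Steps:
V(K) = -63/(46 + K) (V(K) = (1 - 64)/(46 + K) = -63/(46 + K))
-31*V(H(-11, 0)) = -(-1953)/(46 - 3) = -(-1953)/43 = -31*(-63/43) = 1953/43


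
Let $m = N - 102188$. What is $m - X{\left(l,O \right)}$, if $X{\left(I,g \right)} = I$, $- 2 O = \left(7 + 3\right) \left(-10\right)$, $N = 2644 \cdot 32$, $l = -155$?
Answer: $-17425$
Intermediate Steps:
$N = 84608$
$O = 50$ ($O = - \frac{\left(7 + 3\right) \left(-10\right)}{2} = - \frac{10 \left(-10\right)}{2} = \left(- \frac{1}{2}\right) \left(-100\right) = 50$)
$m = -17580$ ($m = 84608 - 102188 = -17580$)
$m - X{\left(l,O \right)} = -17580 - -155 = -17580 + 155 = -17425$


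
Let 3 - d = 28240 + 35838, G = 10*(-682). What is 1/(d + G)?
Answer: -1/70895 ≈ -1.4105e-5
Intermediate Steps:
G = -6820
d = -64075 (d = 3 - (28240 + 35838) = 3 - 1*64078 = 3 - 64078 = -64075)
1/(d + G) = 1/(-64075 - 6820) = 1/(-70895) = -1/70895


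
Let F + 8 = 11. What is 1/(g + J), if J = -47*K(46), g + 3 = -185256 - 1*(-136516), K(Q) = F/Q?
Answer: -46/2242319 ≈ -2.0514e-5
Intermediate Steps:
F = 3 (F = -8 + 11 = 3)
K(Q) = 3/Q
g = -48743 (g = -3 + (-185256 - 1*(-136516)) = -3 + (-185256 + 136516) = -3 - 48740 = -48743)
J = -141/46 ≈ -3.0652
1/(g + J) = 1/(-48743 - 141/46) = 1/(-2242319/46) = -46/2242319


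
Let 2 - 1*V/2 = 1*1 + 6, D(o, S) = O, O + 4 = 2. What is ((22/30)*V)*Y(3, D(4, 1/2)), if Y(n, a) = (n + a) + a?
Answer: 22/3 ≈ 7.3333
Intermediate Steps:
O = -2 (O = -4 + 2 = -2)
D(o, S) = -2
V = -10 (V = 4 - 2*(1*1 + 6) = 4 - 2*(1 + 6) = 4 - 2*7 = 4 - 14 = -10)
Y(n, a) = n + 2*a (Y(n, a) = (a + n) + a = n + 2*a)
((22/30)*V)*Y(3, D(4, 1/2)) = ((22/30)*(-10))*(3 + 2*(-2)) = ((22*(1/30))*(-10))*(3 - 4) = ((11/15)*(-10))*(-1) = -22/3*(-1) = 22/3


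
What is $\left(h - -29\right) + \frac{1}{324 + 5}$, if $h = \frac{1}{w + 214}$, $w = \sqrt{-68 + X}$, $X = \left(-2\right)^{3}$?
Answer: $\frac{4657245}{160552} - \frac{i \sqrt{19}}{22936} \approx 29.008 - 0.00019005 i$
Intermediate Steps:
$X = -8$
$w = 2 i \sqrt{19}$ ($w = \sqrt{-68 - 8} = \sqrt{-76} = 2 i \sqrt{19} \approx 8.7178 i$)
$h = \frac{1}{214 + 2 i \sqrt{19}}$ ($h = \frac{1}{2 i \sqrt{19} + 214} = \frac{1}{214 + 2 i \sqrt{19}} \approx 0.0046652 - 0.00019005 i$)
$\left(h - -29\right) + \frac{1}{324 + 5} = \left(\left(\frac{107}{22936} - \frac{i \sqrt{19}}{22936}\right) - -29\right) + \frac{1}{324 + 5} = \left(\left(\frac{107}{22936} - \frac{i \sqrt{19}}{22936}\right) + \left(36 - 7\right)\right) + \frac{1}{329} = \left(\left(\frac{107}{22936} - \frac{i \sqrt{19}}{22936}\right) + 29\right) + \frac{1}{329} = \left(\frac{665251}{22936} - \frac{i \sqrt{19}}{22936}\right) + \frac{1}{329} = \frac{4657245}{160552} - \frac{i \sqrt{19}}{22936}$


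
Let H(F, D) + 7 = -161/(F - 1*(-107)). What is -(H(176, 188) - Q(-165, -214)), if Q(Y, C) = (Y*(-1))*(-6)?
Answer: -278028/283 ≈ -982.43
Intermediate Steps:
H(F, D) = -7 - 161/(107 + F) (H(F, D) = -7 - 161/(F - 1*(-107)) = -7 - 161/(F + 107) = -7 - 161/(107 + F))
Q(Y, C) = 6*Y (Q(Y, C) = -Y*(-6) = 6*Y)
-(H(176, 188) - Q(-165, -214)) = -(7*(-130 - 1*176)/(107 + 176) - 6*(-165)) = -(7*(-130 - 176)/283 - 1*(-990)) = -(7*(1/283)*(-306) + 990) = -(-2142/283 + 990) = -1*278028/283 = -278028/283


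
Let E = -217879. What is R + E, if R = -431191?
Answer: -649070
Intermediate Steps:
R + E = -431191 - 217879 = -649070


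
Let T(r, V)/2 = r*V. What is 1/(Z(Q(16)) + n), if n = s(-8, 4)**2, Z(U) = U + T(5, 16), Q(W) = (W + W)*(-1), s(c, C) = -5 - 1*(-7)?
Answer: 1/132 ≈ 0.0075758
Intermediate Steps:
s(c, C) = 2 (s(c, C) = -5 + 7 = 2)
Q(W) = -2*W (Q(W) = (2*W)*(-1) = -2*W)
T(r, V) = 2*V*r (T(r, V) = 2*(r*V) = 2*(V*r) = 2*V*r)
Z(U) = 160 + U (Z(U) = U + 2*16*5 = U + 160 = 160 + U)
n = 4 (n = 2**2 = 4)
1/(Z(Q(16)) + n) = 1/((160 - 2*16) + 4) = 1/((160 - 32) + 4) = 1/(128 + 4) = 1/132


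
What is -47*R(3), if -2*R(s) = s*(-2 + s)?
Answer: 141/2 ≈ 70.500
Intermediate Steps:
R(s) = -s*(-2 + s)/2
-47*R(3) = -47*3*(2 - 1*3)/2 = -47*3*(2 - 3)/2 = -47*3*(-1)/2 = -47*(-3/2) = 141/2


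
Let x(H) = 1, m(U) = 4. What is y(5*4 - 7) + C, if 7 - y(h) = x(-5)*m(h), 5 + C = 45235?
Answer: 45233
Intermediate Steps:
C = 45230 (C = -5 + 45235 = 45230)
y(h) = 3 (y(h) = 7 - 4 = 3)
y(5*4 - 7) + C = 3 + 45230 = 45233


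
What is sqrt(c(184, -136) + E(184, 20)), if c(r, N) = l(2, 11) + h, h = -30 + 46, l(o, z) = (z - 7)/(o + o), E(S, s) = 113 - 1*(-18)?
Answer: 2*sqrt(37) ≈ 12.166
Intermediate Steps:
E(S, s) = 131 (E(S, s) = 113 + 18 = 131)
l(o, z) = (-7 + z)/(2*o) (l(o, z) = (-7 + z)/((2*o)) = (-7 + z)*(1/(2*o)) = (-7 + z)/(2*o))
h = 16
c(r, N) = 17 (c(r, N) = (1/2)*(-7 + 11)/2 + 16 = (1/2)*(1/2)*4 + 16 = 1 + 16 = 17)
sqrt(c(184, -136) + E(184, 20)) = sqrt(17 + 131) = sqrt(148) = 2*sqrt(37)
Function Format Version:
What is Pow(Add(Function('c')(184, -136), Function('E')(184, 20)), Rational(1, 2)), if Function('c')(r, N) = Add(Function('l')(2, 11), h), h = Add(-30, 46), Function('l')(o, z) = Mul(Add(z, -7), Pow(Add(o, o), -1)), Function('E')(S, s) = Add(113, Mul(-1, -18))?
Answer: Mul(2, Pow(37, Rational(1, 2))) ≈ 12.166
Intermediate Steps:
Function('E')(S, s) = 131 (Function('E')(S, s) = Add(113, 18) = 131)
Function('l')(o, z) = Mul(Rational(1, 2), Pow(o, -1), Add(-7, z)) (Function('l')(o, z) = Mul(Add(-7, z), Pow(Mul(2, o), -1)) = Mul(Add(-7, z), Mul(Rational(1, 2), Pow(o, -1))) = Mul(Rational(1, 2), Pow(o, -1), Add(-7, z)))
h = 16
Function('c')(r, N) = 17 (Function('c')(r, N) = Add(Mul(Rational(1, 2), Pow(2, -1), Add(-7, 11)), 16) = Add(Mul(Rational(1, 2), Rational(1, 2), 4), 16) = Add(1, 16) = 17)
Pow(Add(Function('c')(184, -136), Function('E')(184, 20)), Rational(1, 2)) = Pow(Add(17, 131), Rational(1, 2)) = Pow(148, Rational(1, 2)) = Mul(2, Pow(37, Rational(1, 2)))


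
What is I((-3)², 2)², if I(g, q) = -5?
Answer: 25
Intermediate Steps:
I((-3)², 2)² = (-5)² = 25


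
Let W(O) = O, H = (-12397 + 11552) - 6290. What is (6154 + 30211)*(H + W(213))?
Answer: -251718530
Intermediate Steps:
H = -7135 (H = -845 - 6290 = -7135)
(6154 + 30211)*(H + W(213)) = (6154 + 30211)*(-7135 + 213) = 36365*(-6922) = -251718530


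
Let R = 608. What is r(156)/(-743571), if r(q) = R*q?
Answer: -31616/247857 ≈ -0.12756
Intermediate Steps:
r(q) = 608*q
r(156)/(-743571) = (608*156)/(-743571) = 94848*(-1/743571) = -31616/247857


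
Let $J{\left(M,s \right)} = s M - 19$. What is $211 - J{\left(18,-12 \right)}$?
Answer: $446$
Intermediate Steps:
$J{\left(M,s \right)} = -19 + M s$ ($J{\left(M,s \right)} = M s - 19 = -19 + M s$)
$211 - J{\left(18,-12 \right)} = 211 - \left(-19 + 18 \left(-12\right)\right) = 211 - \left(-19 - 216\right) = 211 - -235 = 211 + 235 = 446$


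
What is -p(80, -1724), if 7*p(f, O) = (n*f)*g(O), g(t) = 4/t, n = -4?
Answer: -320/3017 ≈ -0.10607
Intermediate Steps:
p(f, O) = -16*f/(7*O) (p(f, O) = ((-4*f)*(4/O))/7 = (-16*f/O)/7 = -16*f/(7*O))
-p(80, -1724) = -(-16)*80/(7*(-1724)) = -(-16)*80*(-1)/(7*1724) = -1*320/3017 = -320/3017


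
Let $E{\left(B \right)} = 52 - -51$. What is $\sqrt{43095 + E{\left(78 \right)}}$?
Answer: $\sqrt{43198} \approx 207.84$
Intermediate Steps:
$E{\left(B \right)} = 103$ ($E{\left(B \right)} = 52 + 51 = 103$)
$\sqrt{43095 + E{\left(78 \right)}} = \sqrt{43095 + 103} = \sqrt{43198}$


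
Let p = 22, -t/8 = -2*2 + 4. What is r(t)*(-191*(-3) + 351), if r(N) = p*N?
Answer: 0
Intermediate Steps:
t = 0 (t = -8*(-2*2 + 4) = -8*(-4 + 4) = -8*0 = 0)
r(N) = 22*N
r(t)*(-191*(-3) + 351) = (22*0)*(-191*(-3) + 351) = 0*(573 + 351) = 0*924 = 0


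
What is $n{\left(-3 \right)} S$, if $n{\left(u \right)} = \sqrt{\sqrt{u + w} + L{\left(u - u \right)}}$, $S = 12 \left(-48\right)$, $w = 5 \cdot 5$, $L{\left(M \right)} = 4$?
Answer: $- 576 \sqrt{4 + \sqrt{22}} \approx -1698.0$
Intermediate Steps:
$w = 25$
$S = -576$
$n{\left(u \right)} = \sqrt{4 + \sqrt{25 + u}}$ ($n{\left(u \right)} = \sqrt{\sqrt{u + 25} + 4} = \sqrt{\sqrt{25 + u} + 4} = \sqrt{4 + \sqrt{25 + u}}$)
$n{\left(-3 \right)} S = \sqrt{4 + \sqrt{25 - 3}} \left(-576\right) = \sqrt{4 + \sqrt{22}} \left(-576\right) = - 576 \sqrt{4 + \sqrt{22}}$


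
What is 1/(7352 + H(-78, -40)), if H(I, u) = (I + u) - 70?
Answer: 1/7164 ≈ 0.00013959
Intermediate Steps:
H(I, u) = -70 + I + u
1/(7352 + H(-78, -40)) = 1/(7352 + (-70 - 78 - 40)) = 1/(7352 - 188) = 1/7164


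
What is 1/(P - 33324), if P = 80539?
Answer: 1/47215 ≈ 2.1180e-5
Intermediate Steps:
1/(P - 33324) = 1/(80539 - 33324) = 1/47215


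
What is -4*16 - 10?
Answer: -74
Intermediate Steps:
-4*16 - 10 = -64 - 10 = -74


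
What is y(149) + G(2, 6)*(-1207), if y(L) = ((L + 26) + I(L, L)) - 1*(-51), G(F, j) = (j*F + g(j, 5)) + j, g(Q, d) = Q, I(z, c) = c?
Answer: -28593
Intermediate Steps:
G(F, j) = 2*j + F*j (G(F, j) = (j*F + j) + j = (F*j + j) + j = (j + F*j) + j = 2*j + F*j)
y(L) = 77 + 2*L (y(L) = ((L + 26) + L) - 1*(-51) = ((26 + L) + L) + 51 = (26 + 2*L) + 51 = 77 + 2*L)
y(149) + G(2, 6)*(-1207) = (77 + 2*149) + (6*(2 + 2))*(-1207) = (77 + 298) + (6*4)*(-1207) = 375 + 24*(-1207) = 375 - 28968 = -28593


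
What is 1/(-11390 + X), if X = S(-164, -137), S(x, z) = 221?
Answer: -1/11169 ≈ -8.9534e-5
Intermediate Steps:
X = 221
1/(-11390 + X) = 1/(-11390 + 221) = 1/(-11169) = -1/11169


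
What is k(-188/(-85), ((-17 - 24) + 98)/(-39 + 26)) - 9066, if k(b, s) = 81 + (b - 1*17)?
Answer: -764982/85 ≈ -8999.8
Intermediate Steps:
k(b, s) = 64 + b (k(b, s) = 81 + (b - 17) = 81 + (-17 + b) = 64 + b)
k(-188/(-85), ((-17 - 24) + 98)/(-39 + 26)) - 9066 = (64 - 188/(-85)) - 9066 = (64 - 188*(-1/85)) - 9066 = (64 + 188/85) - 9066 = 5628/85 - 9066 = -764982/85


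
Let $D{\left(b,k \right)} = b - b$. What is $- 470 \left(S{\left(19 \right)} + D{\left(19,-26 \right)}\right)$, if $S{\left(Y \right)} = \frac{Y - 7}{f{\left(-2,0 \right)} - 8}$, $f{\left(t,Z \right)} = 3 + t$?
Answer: $\frac{5640}{7} \approx 805.71$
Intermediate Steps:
$S{\left(Y \right)} = 1 - \frac{Y}{7}$ ($S{\left(Y \right)} = \frac{Y - 7}{\left(3 - 2\right) - 8} = \frac{-7 + Y}{1 - 8} = \frac{-7 + Y}{-7} = \left(-7 + Y\right) \left(- \frac{1}{7}\right) = 1 - \frac{Y}{7}$)
$D{\left(b,k \right)} = 0$
$- 470 \left(S{\left(19 \right)} + D{\left(19,-26 \right)}\right) = - 470 \left(\left(1 - \frac{19}{7}\right) + 0\right) = - 470 \left(- \frac{12}{7} + 0\right) = \left(-470\right) \left(- \frac{12}{7}\right) = \frac{5640}{7}$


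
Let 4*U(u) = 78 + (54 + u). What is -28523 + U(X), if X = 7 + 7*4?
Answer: -113925/4 ≈ -28481.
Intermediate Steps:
X = 35 (X = 7 + 28 = 35)
U(u) = 33 + u/4 (U(u) = (78 + (54 + u))/4 = (132 + u)/4 = 33 + u/4)
-28523 + U(X) = -28523 + (33 + (1/4)*35) = -28523 + (33 + 35/4) = -28523 + 167/4 = -113925/4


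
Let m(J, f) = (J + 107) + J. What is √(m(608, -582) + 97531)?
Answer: √98854 ≈ 314.41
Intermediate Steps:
m(J, f) = 107 + 2*J (m(J, f) = (107 + J) + J = 107 + 2*J)
√(m(608, -582) + 97531) = √((107 + 2*608) + 97531) = √((107 + 1216) + 97531) = √(1323 + 97531) = √98854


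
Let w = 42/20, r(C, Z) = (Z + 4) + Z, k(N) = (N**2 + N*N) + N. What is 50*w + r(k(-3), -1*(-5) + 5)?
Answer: 129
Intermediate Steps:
k(N) = N + 2*N**2 (k(N) = (N**2 + N**2) + N = 2*N**2 + N = N + 2*N**2)
r(C, Z) = 4 + 2*Z (r(C, Z) = (4 + Z) + Z = 4 + 2*Z)
w = 21/10 (w = 42*(1/20) = 21/10 ≈ 2.1000)
50*w + r(k(-3), -1*(-5) + 5) = 50*(21/10) + (4 + 2*(-1*(-5) + 5)) = 105 + (4 + 2*(5 + 5)) = 105 + (4 + 2*10) = 105 + (4 + 20) = 105 + 24 = 129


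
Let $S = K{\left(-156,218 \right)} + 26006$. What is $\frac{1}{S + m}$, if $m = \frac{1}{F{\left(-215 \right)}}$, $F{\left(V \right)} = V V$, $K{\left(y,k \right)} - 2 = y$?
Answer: $\frac{46225}{1195008701} \approx 3.8682 \cdot 10^{-5}$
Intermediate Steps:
$K{\left(y,k \right)} = 2 + y$
$F{\left(V \right)} = V^{2}$
$m = \frac{1}{46225}$ ($m = \frac{1}{\left(-215\right)^{2}} = \frac{1}{46225} \approx 2.1633 \cdot 10^{-5}$)
$S = 25852$ ($S = \left(2 - 156\right) + 26006 = -154 + 26006 = 25852$)
$\frac{1}{S + m} = \frac{1}{25852 + \frac{1}{46225}} = \frac{1}{\frac{1195008701}{46225}} = \frac{46225}{1195008701}$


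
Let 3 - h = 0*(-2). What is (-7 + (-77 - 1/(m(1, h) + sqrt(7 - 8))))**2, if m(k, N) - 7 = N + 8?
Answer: (27318 - I)**2/105625 ≈ 7065.3 - 0.51726*I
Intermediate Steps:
h = 3 (h = 3 - 0*(-2) = 3 - 1*0 = 3 + 0 = 3)
m(k, N) = 15 + N (m(k, N) = 7 + (N + 8) = 7 + (8 + N) = 15 + N)
(-7 + (-77 - 1/(m(1, h) + sqrt(7 - 8))))**2 = (-7 + (-77 - 1/((15 + 3) + sqrt(7 - 8))))**2 = (-7 + (-77 - 1/(18 + sqrt(-1))))**2 = (-7 + (-77 - 1/(18 + I)))**2 = (-7 + (-77 - (18 - I)/325))**2 = (-84 - (18 - I)/325)**2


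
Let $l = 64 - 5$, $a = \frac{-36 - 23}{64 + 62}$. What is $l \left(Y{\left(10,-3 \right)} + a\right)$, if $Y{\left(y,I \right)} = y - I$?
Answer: $\frac{93161}{126} \approx 739.37$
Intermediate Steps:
$a = - \frac{59}{126} \approx -0.46825$
$l = 59$
$l \left(Y{\left(10,-3 \right)} + a\right) = 59 \left(\left(10 - -3\right) - \frac{59}{126}\right) = 59 \left(\left(10 + 3\right) - \frac{59}{126}\right) = 59 \left(13 - \frac{59}{126}\right) = 59 \cdot \frac{1579}{126} = \frac{93161}{126}$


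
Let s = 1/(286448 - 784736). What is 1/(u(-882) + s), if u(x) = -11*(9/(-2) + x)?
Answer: 498288/4859055431 ≈ 0.00010255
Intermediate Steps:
u(x) = 99/2 - 11*x (u(x) = -11*(9*(-1/2) + x) = -11*(-9/2 + x) = 99/2 - 11*x)
s = -1/498288 (s = 1/(-498288) = -1/498288 ≈ -2.0069e-6)
1/(u(-882) + s) = 1/((99/2 - 11*(-882)) - 1/498288) = 1/((99/2 + 9702) - 1/498288) = 1/(19503/2 - 1/498288) = 1/(4859055431/498288) = 498288/4859055431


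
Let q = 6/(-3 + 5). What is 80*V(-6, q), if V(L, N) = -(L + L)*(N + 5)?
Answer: 7680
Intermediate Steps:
q = 3 (q = 6/2 = 6*(½) = 3)
V(L, N) = -2*L*(5 + N)
80*V(-6, q) = 80*(-2*(-6)*(5 + 3)) = 80*(-2*(-6)*8) = 80*96 = 7680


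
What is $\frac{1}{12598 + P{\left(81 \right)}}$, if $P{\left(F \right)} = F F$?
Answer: $\frac{1}{19159} \approx 5.2195 \cdot 10^{-5}$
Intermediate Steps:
$P{\left(F \right)} = F^{2}$
$\frac{1}{12598 + P{\left(81 \right)}} = \frac{1}{12598 + 81^{2}} = \frac{1}{12598 + 6561} = \frac{1}{19159}$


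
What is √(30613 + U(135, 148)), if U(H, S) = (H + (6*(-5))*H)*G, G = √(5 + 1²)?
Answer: √(30613 - 3915*√6) ≈ 144.99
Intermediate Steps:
G = √6 (G = √(5 + 1) = √6 ≈ 2.4495)
U(H, S) = -29*H*√6 (U(H, S) = (H + (6*(-5))*H)*√6 = (H - 30*H)*√6 = (-29*H)*√6 = -29*H*√6)
√(30613 + U(135, 148)) = √(30613 - 29*135*√6) = √(30613 - 3915*√6)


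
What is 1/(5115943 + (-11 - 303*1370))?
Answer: 1/4700822 ≈ 2.1273e-7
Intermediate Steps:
1/(5115943 + (-11 - 303*1370)) = 1/(5115943 + (-11 - 415110)) = 1/(5115943 - 415121) = 1/4700822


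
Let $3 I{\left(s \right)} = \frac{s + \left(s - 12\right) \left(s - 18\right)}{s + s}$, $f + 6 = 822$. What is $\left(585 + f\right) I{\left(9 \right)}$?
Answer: $934$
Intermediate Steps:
$f = 816$ ($f = -6 + 822 = 816$)
$I{\left(s \right)} = \frac{s + \left(-18 + s\right) \left(-12 + s\right)}{6 s}$ ($I{\left(s \right)} = \frac{\left(s + \left(s - 12\right) \left(s - 18\right)\right) \frac{1}{s + s}}{3} = \frac{\left(s + \left(-12 + s\right) \left(-18 + s\right)\right) \frac{1}{2 s}}{3} = \frac{\left(s + \left(-18 + s\right) \left(-12 + s\right)\right) \frac{1}{2 s}}{3} = \frac{\frac{1}{2} \frac{1}{s} \left(s + \left(-18 + s\right) \left(-12 + s\right)\right)}{3} = \frac{s + \left(-18 + s\right) \left(-12 + s\right)}{6 s}$)
$\left(585 + f\right) I{\left(9 \right)} = \left(585 + 816\right) \frac{216 + 9 \left(-29 + 9\right)}{6 \cdot 9} = 1401 \cdot \frac{1}{6} \cdot \frac{1}{9} \left(216 + 9 \left(-20\right)\right) = 1401 \cdot \frac{1}{6} \cdot \frac{1}{9} \left(216 - 180\right) = 1401 \cdot \frac{1}{6} \cdot \frac{1}{9} \cdot 36 = 1401 \cdot \frac{2}{3} = 934$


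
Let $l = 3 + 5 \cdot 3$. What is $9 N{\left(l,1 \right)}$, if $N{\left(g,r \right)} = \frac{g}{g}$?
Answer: $9$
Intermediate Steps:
$l = 18$ ($l = 3 + 15 = 18$)
$N{\left(g,r \right)} = 1$
$9 N{\left(l,1 \right)} = 9 \cdot 1 = 9$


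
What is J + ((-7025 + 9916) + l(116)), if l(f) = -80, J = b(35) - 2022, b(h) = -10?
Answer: 779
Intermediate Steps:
J = -2032 (J = -10 - 2022 = -2032)
J + ((-7025 + 9916) + l(116)) = -2032 + ((-7025 + 9916) - 80) = -2032 + (2891 - 80) = -2032 + 2811 = 779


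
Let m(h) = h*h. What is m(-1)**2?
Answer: 1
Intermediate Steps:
m(h) = h**2
m(-1)**2 = ((-1)**2)**2 = 1**2 = 1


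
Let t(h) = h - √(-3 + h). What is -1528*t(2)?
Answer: -3056 + 1528*I ≈ -3056.0 + 1528.0*I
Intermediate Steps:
-1528*t(2) = -1528*(2 - √(-3 + 2)) = -1528*(2 - √(-1)) = -1528*(2 - I) = -3056 + 1528*I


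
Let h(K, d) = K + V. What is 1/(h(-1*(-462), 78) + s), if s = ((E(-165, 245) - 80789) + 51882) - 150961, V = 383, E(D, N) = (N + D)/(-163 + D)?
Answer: -41/7339953 ≈ -5.5859e-6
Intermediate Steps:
E(D, N) = (D + N)/(-163 + D)
h(K, d) = 383 + K (h(K, d) = K + 383 = 383 + K)
s = -7374598/41 (s = (((-165 + 245)/(-163 - 165) - 80789) + 51882) - 150961 = ((80/(-328) - 80789) + 51882) - 150961 = ((-1/328*80 - 80789) + 51882) - 150961 = ((-10/41 - 80789) + 51882) - 150961 = (-3312359/41 + 51882) - 150961 = -1185197/41 - 150961 = -7374598/41 ≈ -1.7987e+5)
1/(h(-1*(-462), 78) + s) = 1/((383 - 1*(-462)) - 7374598/41) = 1/((383 + 462) - 7374598/41) = 1/(845 - 7374598/41) = 1/(-7339953/41) = -41/7339953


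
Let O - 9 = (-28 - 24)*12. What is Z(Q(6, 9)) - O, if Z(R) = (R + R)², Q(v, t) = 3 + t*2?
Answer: 2379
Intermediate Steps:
Q(v, t) = 3 + 2*t
Z(R) = 4*R² (Z(R) = (2*R)² = 4*R²)
O = -615 (O = 9 + (-28 - 24)*12 = 9 - 52*12 = 9 - 624 = -615)
Z(Q(6, 9)) - O = 4*(3 + 2*9)² - 1*(-615) = 4*(3 + 18)² + 615 = 4*21² + 615 = 4*441 + 615 = 1764 + 615 = 2379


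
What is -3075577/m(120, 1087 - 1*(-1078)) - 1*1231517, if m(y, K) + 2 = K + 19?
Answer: -2690245671/2182 ≈ -1.2329e+6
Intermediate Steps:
m(y, K) = 17 + K (m(y, K) = -2 + (K + 19) = -2 + (19 + K) = 17 + K)
-3075577/m(120, 1087 - 1*(-1078)) - 1*1231517 = -3075577/(17 + (1087 - 1*(-1078))) - 1*1231517 = -3075577/(17 + (1087 + 1078)) - 1231517 = -3075577/(17 + 2165) - 1231517 = -3075577/2182 - 1231517 = -2690245671/2182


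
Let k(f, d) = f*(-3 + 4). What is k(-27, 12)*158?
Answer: -4266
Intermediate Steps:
k(f, d) = f (k(f, d) = f*1 = f)
k(-27, 12)*158 = -27*158 = -4266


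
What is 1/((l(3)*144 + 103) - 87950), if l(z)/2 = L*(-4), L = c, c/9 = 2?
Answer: -1/108583 ≈ -9.2095e-6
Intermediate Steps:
c = 18 (c = 9*2 = 18)
L = 18
l(z) = -144 (l(z) = 2*(18*(-4)) = 2*(-72) = -144)
1/((l(3)*144 + 103) - 87950) = 1/((-144*144 + 103) - 87950) = 1/((-20736 + 103) - 87950) = 1/(-20633 - 87950) = 1/(-108583) = -1/108583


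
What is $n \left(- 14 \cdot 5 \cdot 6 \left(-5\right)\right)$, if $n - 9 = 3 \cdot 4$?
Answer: $44100$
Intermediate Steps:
$n = 21$ ($n = 9 + 3 \cdot 4 = 9 + 12 = 21$)
$n \left(- 14 \cdot 5 \cdot 6 \left(-5\right)\right) = 21 \left(- 14 \cdot 5 \cdot 6 \left(-5\right)\right) = 21 \left(- 14 \cdot 30 \left(-5\right)\right) = 21 \left(\left(-14\right) \left(-150\right)\right) = 21 \cdot 2100 = 44100$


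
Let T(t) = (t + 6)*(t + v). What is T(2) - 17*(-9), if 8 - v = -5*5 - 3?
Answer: 457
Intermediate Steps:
v = 36 (v = 8 - (-5*5 - 3) = 8 - (-25 - 3) = 8 - 1*(-28) = 8 + 28 = 36)
T(t) = (6 + t)*(36 + t) (T(t) = (t + 6)*(t + 36) = (6 + t)*(36 + t))
T(2) - 17*(-9) = (216 + 2² + 42*2) - 17*(-9) = (216 + 4 + 84) + 153 = 304 + 153 = 457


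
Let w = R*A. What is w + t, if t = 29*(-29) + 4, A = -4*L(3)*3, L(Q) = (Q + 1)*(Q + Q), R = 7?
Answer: -2853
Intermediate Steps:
L(Q) = 2*Q*(1 + Q) (L(Q) = (1 + Q)*(2*Q) = 2*Q*(1 + Q))
A = -288 (A = -8*3*(1 + 3)*3 = -8*3*4*3 = -4*24*3 = -96*3 = -288)
w = -2016 (w = 7*(-288) = -2016)
t = -837 (t = -841 + 4 = -837)
w + t = -2016 - 837 = -2853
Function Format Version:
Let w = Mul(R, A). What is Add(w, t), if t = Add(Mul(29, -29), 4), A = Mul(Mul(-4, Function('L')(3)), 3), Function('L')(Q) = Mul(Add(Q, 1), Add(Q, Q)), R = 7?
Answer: -2853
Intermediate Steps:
Function('L')(Q) = Mul(2, Q, Add(1, Q)) (Function('L')(Q) = Mul(Add(1, Q), Mul(2, Q)) = Mul(2, Q, Add(1, Q)))
A = -288 (A = Mul(Mul(-4, Mul(2, 3, Add(1, 3))), 3) = Mul(Mul(-4, Mul(2, 3, 4)), 3) = Mul(Mul(-4, 24), 3) = Mul(-96, 3) = -288)
w = -2016 (w = Mul(7, -288) = -2016)
t = -837 (t = Add(-841, 4) = -837)
Add(w, t) = Add(-2016, -837) = -2853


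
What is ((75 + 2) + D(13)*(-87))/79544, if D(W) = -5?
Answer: 64/9943 ≈ 0.0064367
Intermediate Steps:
((75 + 2) + D(13)*(-87))/79544 = ((75 + 2) - 5*(-87))/79544 = (77 + 435)*(1/79544) = 512*(1/79544) = 64/9943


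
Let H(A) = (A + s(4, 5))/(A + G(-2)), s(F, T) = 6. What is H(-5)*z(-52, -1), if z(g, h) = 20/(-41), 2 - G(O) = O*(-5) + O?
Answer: 20/451 ≈ 0.044346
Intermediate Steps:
G(O) = 2 + 4*O (G(O) = 2 - (O*(-5) + O) = 2 - (-5*O + O) = 2 - (-4)*O = 2 + 4*O)
H(A) = (6 + A)/(-6 + A) (H(A) = (A + 6)/(A + (2 + 4*(-2))) = (6 + A)/(A + (2 - 8)) = (6 + A)/(A - 6) = (6 + A)/(-6 + A))
z(g, h) = -20/41 (z(g, h) = 20*(-1/41) = -20/41)
H(-5)*z(-52, -1) = ((6 - 5)/(-6 - 5))*(-20/41) = (1/(-11))*(-20/41) = -1/11*1*(-20/41) = -1/11*(-20/41) = 20/451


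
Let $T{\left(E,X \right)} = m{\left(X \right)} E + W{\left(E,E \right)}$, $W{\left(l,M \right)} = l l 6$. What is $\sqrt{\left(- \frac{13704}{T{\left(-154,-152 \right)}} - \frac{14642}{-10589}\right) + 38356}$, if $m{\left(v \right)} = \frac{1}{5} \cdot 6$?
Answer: $\frac{2 \sqrt{3769918049717584521834}}{627006457} \approx 195.85$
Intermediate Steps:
$m{\left(v \right)} = \frac{6}{5}$ ($m{\left(v \right)} = \frac{1}{5} \cdot 6 = \frac{6}{5}$)
$W{\left(l,M \right)} = 6 l^{2}$ ($W{\left(l,M \right)} = l^{2} \cdot 6 = 6 l^{2}$)
$T{\left(E,X \right)} = 6 E^{2} + \frac{6 E}{5}$ ($T{\left(E,X \right)} = \frac{6 E}{5} + 6 E^{2} = 6 E^{2} + \frac{6 E}{5}$)
$\sqrt{\left(- \frac{13704}{T{\left(-154,-152 \right)}} - \frac{14642}{-10589}\right) + 38356} = \sqrt{\left(- \frac{13704}{\frac{6}{5} \left(-154\right) \left(1 + 5 \left(-154\right)\right)} - \frac{14642}{-10589}\right) + 38356} = \sqrt{\left(- \frac{13704}{\frac{6}{5} \left(-154\right) \left(1 - 770\right)} - - \frac{14642}{10589}\right) + 38356} = \sqrt{\left(- \frac{13704}{\frac{6}{5} \left(-154\right) \left(-769\right)} + \frac{14642}{10589}\right) + 38356} = \sqrt{\left(- \frac{13704}{\frac{710556}{5}} + \frac{14642}{10589}\right) + 38356} = \sqrt{\left(\left(-13704\right) \frac{5}{710556} + \frac{14642}{10589}\right) + 38356} = \sqrt{\left(- \frac{5710}{59213} + \frac{14642}{10589}\right) + 38356} = \sqrt{\frac{806533556}{627006457} + 38356} = \sqrt{\frac{24050266198248}{627006457}} = \frac{2 \sqrt{3769918049717584521834}}{627006457}$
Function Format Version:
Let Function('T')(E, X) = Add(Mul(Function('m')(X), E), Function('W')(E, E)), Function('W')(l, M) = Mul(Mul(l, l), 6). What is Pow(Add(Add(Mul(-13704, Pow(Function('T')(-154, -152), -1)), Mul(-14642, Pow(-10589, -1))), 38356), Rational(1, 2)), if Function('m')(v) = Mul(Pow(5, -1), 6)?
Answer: Mul(Rational(2, 627006457), Pow(3769918049717584521834, Rational(1, 2))) ≈ 195.85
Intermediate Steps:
Function('m')(v) = Rational(6, 5) (Function('m')(v) = Mul(Rational(1, 5), 6) = Rational(6, 5))
Function('W')(l, M) = Mul(6, Pow(l, 2)) (Function('W')(l, M) = Mul(Pow(l, 2), 6) = Mul(6, Pow(l, 2)))
Function('T')(E, X) = Add(Mul(6, Pow(E, 2)), Mul(Rational(6, 5), E)) (Function('T')(E, X) = Add(Mul(Rational(6, 5), E), Mul(6, Pow(E, 2))) = Add(Mul(6, Pow(E, 2)), Mul(Rational(6, 5), E)))
Pow(Add(Add(Mul(-13704, Pow(Function('T')(-154, -152), -1)), Mul(-14642, Pow(-10589, -1))), 38356), Rational(1, 2)) = Pow(Add(Add(Mul(-13704, Pow(Mul(Rational(6, 5), -154, Add(1, Mul(5, -154))), -1)), Mul(-14642, Pow(-10589, -1))), 38356), Rational(1, 2)) = Pow(Add(Add(Mul(-13704, Pow(Mul(Rational(6, 5), -154, Add(1, -770)), -1)), Mul(-14642, Rational(-1, 10589))), 38356), Rational(1, 2)) = Pow(Add(Add(Mul(-13704, Pow(Mul(Rational(6, 5), -154, -769), -1)), Rational(14642, 10589)), 38356), Rational(1, 2)) = Pow(Add(Add(Mul(-13704, Pow(Rational(710556, 5), -1)), Rational(14642, 10589)), 38356), Rational(1, 2)) = Pow(Add(Add(Mul(-13704, Rational(5, 710556)), Rational(14642, 10589)), 38356), Rational(1, 2)) = Pow(Add(Add(Rational(-5710, 59213), Rational(14642, 10589)), 38356), Rational(1, 2)) = Pow(Add(Rational(806533556, 627006457), 38356), Rational(1, 2)) = Pow(Rational(24050266198248, 627006457), Rational(1, 2)) = Mul(Rational(2, 627006457), Pow(3769918049717584521834, Rational(1, 2)))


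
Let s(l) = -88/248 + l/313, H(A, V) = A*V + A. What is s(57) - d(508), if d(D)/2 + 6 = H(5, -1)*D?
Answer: 114760/9703 ≈ 11.827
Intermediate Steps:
H(A, V) = A + A*V
d(D) = -12 (d(D) = -12 + 2*((5*(1 - 1))*D) = -12 + 2*((5*0)*D) = -12 + 2*(0*D) = -12 + 2*0 = -12 + 0 = -12)
s(l) = -11/31 + l/313 (s(l) = -88*1/248 + l*(1/313) = -11/31 + l/313)
s(57) - d(508) = (-11/31 + (1/313)*57) - 1*(-12) = (-11/31 + 57/313) + 12 = -1676/9703 + 12 = 114760/9703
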